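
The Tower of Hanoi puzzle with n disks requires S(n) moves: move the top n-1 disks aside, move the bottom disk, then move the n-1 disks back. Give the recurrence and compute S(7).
Moving n disks = move the top n-1 disks aside (S(n-1) moves) + move the largest disk (1 move) + move the n-1 disks back on top (S(n-1) moves), so S(n) = 2S(n-1) + 1, with S(1) = 1 (a single disk takes one move).
First terms: 1, 3, 7, 15, 31, 63, … — each is one less than a power of 2. Indeed S(n) + 1 = 2(S(n-1) + 1) with S(1) + 1 = 2, so S(n) + 1 = 2ⁿ and S(n) = 2ⁿ - 1.
Hence S(7) = 2^7 - 1 = 128 - 1 = 127.

S(n) = 2S(n-1) + 1, S(1) = 1; S(7) = 127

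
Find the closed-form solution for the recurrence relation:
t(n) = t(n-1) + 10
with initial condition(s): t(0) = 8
Recurrence: t(n) = t(n-1) + 10, initial: t(0) = 8.
Each step adds 10, so t(n) = t(0) + 10n = 10n + 8.

t(n) = 10n + 8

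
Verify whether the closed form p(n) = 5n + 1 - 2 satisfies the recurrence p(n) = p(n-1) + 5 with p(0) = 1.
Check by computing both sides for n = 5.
From the recurrence with p(0) = 1:
  p(0) = 1, p(1) = 6, p(2) = 11, p(3) = 16, p(4) = 21, p(5) = 26
  so the recurrence gives p(5) = 26.
From the proposed closed form p(n) = 5n + 1 - 2:
  p(5) = 24.
The recurrence gives 26 but the closed form gives 24, so the closed form does not satisfy the recurrence.

No, the closed form is incorrect.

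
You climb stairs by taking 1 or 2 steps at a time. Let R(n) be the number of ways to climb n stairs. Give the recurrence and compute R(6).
Condition on the size of the last step (1 to 2): before it there were n-1, …, n-2 stairs climbed, and these cases are disjoint, so R(n) = R(n-1) + R(n-2) (Fibonacci-type sequence).
Initial conditions by direct count (compositions of i into parts ≤ 2): R(1) = 1; R(2) = 2.
Iterating the recurrence: R(3) = 3, R(4) = 5, R(5) = 8, R(6) = 13.

R(n) = R(n-1) + R(n-2), R(1) = 1, R(2) = 2; R(6) = 13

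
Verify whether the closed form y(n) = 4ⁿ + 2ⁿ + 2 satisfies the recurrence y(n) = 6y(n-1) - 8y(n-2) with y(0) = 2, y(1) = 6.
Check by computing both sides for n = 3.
From the recurrence with y(0) = 2, y(1) = 6:
  y(0) = 2, y(1) = 6, y(2) = 20, y(3) = 72
  so the recurrence gives y(3) = 72.
From the proposed closed form y(n) = 4ⁿ + 2ⁿ + 2:
  y(3) = 74.
The recurrence gives 72 but the closed form gives 74, so the closed form does not satisfy the recurrence.

No, the closed form is incorrect.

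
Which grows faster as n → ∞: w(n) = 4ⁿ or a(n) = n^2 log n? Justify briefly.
Comparing growth rates:
Growth-rate hierarchy: log n ≺ any polynomial ≺ any exponential cⁿ (c>1) ≺ n! ≺ nⁿ.
exponential base 4 dominates polynomial degree 2 (with log factor) asymptotically.

w(n) grows faster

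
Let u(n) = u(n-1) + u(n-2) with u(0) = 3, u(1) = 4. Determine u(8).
Computing the sequence terms:
3, 4, 7, 11, 18, 29, 47, 76, 123

123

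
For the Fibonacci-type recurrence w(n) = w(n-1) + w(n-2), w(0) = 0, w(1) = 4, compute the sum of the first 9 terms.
Computing the sequence terms: 0, 4, 4, 8, 12, 20, 32, 52, 84
Adding these values together:

216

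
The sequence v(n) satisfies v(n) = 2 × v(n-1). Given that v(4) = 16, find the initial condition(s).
In general v(n) = 2ⁿ · v(0). At n = 4: v(0) = v(4) / 2^4 = 16 / 16 = 1.

v(0) = 1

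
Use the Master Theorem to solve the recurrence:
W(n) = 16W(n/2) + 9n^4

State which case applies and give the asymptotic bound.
Master Theorem template: W(n) = a·W(n/b) + f(n).
Here: a=16, b=2, f(n)=9n^4
Compute log_b(a) = log_2(16) = 4.
f(n) = 9n^4 = Θ(n^4). Case 2: W(n) = Θ(n^4 log n).

Case 2: W(n) = Θ(n^4 log n)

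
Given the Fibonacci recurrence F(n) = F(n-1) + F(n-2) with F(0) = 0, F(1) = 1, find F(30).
Computing the sequence terms:
0, 1, 1, 2, 3, 5, 8, 13, 21, 34, 55, 89, 144, 233, 377, 610, 987, 1597, 2584, 4181, 6765, 10946, 17711, 28657, 46368, 75025, 121393, 196418, 317811, 514229, 832040

832040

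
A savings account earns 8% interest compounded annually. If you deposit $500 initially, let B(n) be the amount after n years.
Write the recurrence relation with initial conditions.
Each year the balance grows by 8%, i.e. is multiplied by 1 + 8/100 = 1.08, so B(n) = 1.08 × B(n-1). The initial deposit gives B(0) = 500.
Unrolling gives the closed form B(n) = 500 × (1.08)ⁿ.

B(n) = 1.08 × B(n-1), B(0) = 500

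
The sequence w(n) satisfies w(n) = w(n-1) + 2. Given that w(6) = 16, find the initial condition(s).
w(6) = w(0) + 6·2, so w(0) = 16 - 12 = 4.

w(0) = 4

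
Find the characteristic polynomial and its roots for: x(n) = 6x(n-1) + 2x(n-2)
Substitute x(n) = rⁿ and divide through by rⁿ⁻²: r² - 6r - 2 = 0
Discriminant: 6² + 4·2 = 44, not a perfect square, so by the quadratic formula r = (6 ± √44)/2.
General solution: x(n) = A·r₁ⁿ + B·r₂ⁿ where r₁,r₂ = (6 ± √44)/2

Characteristic: r² - 6r - 2 = 0, Roots: r = (6 ± √44)/2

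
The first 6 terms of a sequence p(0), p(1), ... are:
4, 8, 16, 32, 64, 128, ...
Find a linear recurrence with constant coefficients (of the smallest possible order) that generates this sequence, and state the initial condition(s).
Look for the lowest-order linear relation among consecutive terms.
Observation: each term is 2× the previous.
Check at n=2: 2·8 = 16. ✓

p(n) = 2 × p(n-1), p(0) = 4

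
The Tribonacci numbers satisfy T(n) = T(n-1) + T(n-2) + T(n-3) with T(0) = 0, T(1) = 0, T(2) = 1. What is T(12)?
Computing the sequence terms:
0, 0, 1, 1, 2, 4, 7, 13, 24, 44, 81, 149, 274

274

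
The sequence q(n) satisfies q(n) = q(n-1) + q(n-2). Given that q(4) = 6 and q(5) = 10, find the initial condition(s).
Work backwards using q(k) = q(k+2) - q(k+1):
q(3) = q(5) - q(4) = 10 - 6 = 4
q(2) = q(4) - q(3) = 6 - 4 = 2
q(1) = q(3) - q(2) = 4 - 2 = 2
q(0) = q(2) - q(1) = 2 - 2 = 0

q(0) = 0, q(1) = 2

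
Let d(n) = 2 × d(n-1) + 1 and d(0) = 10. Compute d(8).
Computing step by step:
d(0) = 10
d(1) = 2 × 10 + 1 = 21
d(2) = 2 × 21 + 1 = 43
d(3) = 2 × 43 + 1 = 87
d(4) = 2 × 87 + 1 = 175
d(5) = 2 × 175 + 1 = 351
d(6) = 2 × 351 + 1 = 703
d(7) = 2 × 703 + 1 = 1407
d(8) = 2 × 1407 + 1 = 2815

2815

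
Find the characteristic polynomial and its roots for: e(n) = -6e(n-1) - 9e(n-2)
Substitute e(n) = rⁿ and divide through by rⁿ⁻²: r² + 6r + 9 = 0
Factor: (r + 3)² = 0, so r = -3 (double root).
General solution: e(n) = (A + Bn)·(-3)ⁿ

Characteristic: r² + 6r + 9 = 0, Roots: r = -3 (double root)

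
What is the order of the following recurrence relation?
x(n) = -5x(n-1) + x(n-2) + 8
The order is the largest lag k for which x(n-k) appears. Here the deepest term is x(n-2) (the 8 term is non-homogeneous and does not affect the order), so the order is 2.

Order 2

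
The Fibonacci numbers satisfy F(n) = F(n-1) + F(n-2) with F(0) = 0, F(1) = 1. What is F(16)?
Computing the sequence terms:
0, 1, 1, 2, 3, 5, 8, 13, 21, 34, 55, 89, 144, 233, 377, 610, 987

987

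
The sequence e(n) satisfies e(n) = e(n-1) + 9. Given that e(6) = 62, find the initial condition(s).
e(6) = e(0) + 6·9, so e(0) = 62 - 54 = 8.

e(0) = 8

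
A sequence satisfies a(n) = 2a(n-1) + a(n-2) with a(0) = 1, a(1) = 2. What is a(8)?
Computing the sequence terms:
1, 2, 5, 12, 29, 70, 169, 408, 985

985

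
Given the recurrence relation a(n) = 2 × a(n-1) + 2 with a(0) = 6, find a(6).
Computing step by step:
a(0) = 6
a(1) = 2 × 6 + 2 = 14
a(2) = 2 × 14 + 2 = 30
a(3) = 2 × 30 + 2 = 62
a(4) = 2 × 62 + 2 = 126
a(5) = 2 × 126 + 2 = 254
a(6) = 2 × 254 + 2 = 510

510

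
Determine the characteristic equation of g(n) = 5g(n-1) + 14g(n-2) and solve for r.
Substitute g(n) = rⁿ and divide through by rⁿ⁻²: r² - 5r - 14 = 0
Factor: (r - 7)(r + 2) = 0, so r = 7, -2.
General solution: g(n) = A·7ⁿ + B·(-2)ⁿ

Characteristic: r² - 5r - 14 = 0, Roots: r = 7, -2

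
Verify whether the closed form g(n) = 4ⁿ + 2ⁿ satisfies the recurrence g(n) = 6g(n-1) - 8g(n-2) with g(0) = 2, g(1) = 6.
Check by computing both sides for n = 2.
From the recurrence with g(0) = 2, g(1) = 6:
  g(0) = 2, g(1) = 6, g(2) = 20
  so the recurrence gives g(2) = 20.
From the proposed closed form g(n) = 4ⁿ + 2ⁿ:
  g(2) = 20.
Both sides give 20 at n = 2, and the initial condition(s) match, so the closed form is consistent.

Yes, the closed form is correct.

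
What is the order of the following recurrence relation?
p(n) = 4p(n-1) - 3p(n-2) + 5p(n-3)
The order is the largest lag k for which p(n-k) appears. Here the deepest term is p(n-3), so the order is 3.

Order 3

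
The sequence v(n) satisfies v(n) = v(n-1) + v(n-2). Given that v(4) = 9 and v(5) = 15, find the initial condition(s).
Work backwards using v(k) = v(k+2) - v(k+1):
v(3) = v(5) - v(4) = 15 - 9 = 6
v(2) = v(4) - v(3) = 9 - 6 = 3
v(1) = v(3) - v(2) = 6 - 3 = 3
v(0) = v(2) - v(1) = 3 - 3 = 0

v(0) = 0, v(1) = 3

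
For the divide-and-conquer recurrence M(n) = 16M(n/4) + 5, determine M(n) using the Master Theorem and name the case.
Master Theorem template: M(n) = a·M(n/b) + f(n).
Here: a=16, b=4, f(n)=5
Compute log_b(a) = log_4(16) = 2.
f(n) = 5 = O(n^(2-ε)) with ε = 2. Case 1: M(n) = Θ(n^log_b(a)) = Θ(n^2).

Case 1: M(n) = Θ(n^2)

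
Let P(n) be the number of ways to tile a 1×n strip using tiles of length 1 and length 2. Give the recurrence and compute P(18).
Condition on the last tile: it has length 1 (leaving a 1×(n-1) strip) or length 2 (leaving a 1×(n-2) strip), so P(n) = P(n-1) + P(n-2) (order-2 linear recurrence).
For 0 ≤ i < 2 only unit tiles fit, so P(i) = 1.
Iterating the recurrence: P(2) = 2, P(3) = 3, P(4) = 5, P(5) = 8, P(6) = 13, P(7) = 21, P(8) = 34, P(9) = 55, P(10) = 89, P(11) = 144, P(12) = 233, P(13) = 377, P(14) = 610, P(15) = 987, P(16) = 1597, P(17) = 2584, P(18) = 4181.

P(n) = P(n-1) + P(n-2), with P(i) = 1 for 0 ≤ i < 2; P(18) = 4181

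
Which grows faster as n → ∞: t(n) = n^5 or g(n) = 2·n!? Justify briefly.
Comparing growth rates:
Growth-rate hierarchy: log n ≺ any polynomial ≺ any exponential cⁿ (c>1) ≺ n! ≺ nⁿ.
factorial dominates polynomial degree 5 asymptotically.

g(n) grows faster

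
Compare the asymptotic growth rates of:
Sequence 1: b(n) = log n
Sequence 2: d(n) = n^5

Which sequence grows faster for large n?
Comparing growth rates:
Growth-rate hierarchy: log n ≺ any polynomial ≺ any exponential cⁿ (c>1) ≺ n! ≺ nⁿ.
polynomial degree 5 dominates logarithmic asymptotically.

d(n) grows faster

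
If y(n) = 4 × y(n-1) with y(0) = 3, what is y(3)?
Computing step by step:
y(0) = 3
y(1) = 4 × 3 = 12
y(2) = 4 × 12 = 48
y(3) = 4 × 48 = 192

192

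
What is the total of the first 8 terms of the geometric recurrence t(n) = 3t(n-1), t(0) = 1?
Computing the sequence terms: 1, 3, 9, 27, 81, 243, 729, 2187
Adding these values together:

3280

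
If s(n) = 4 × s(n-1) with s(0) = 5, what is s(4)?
Computing step by step:
s(0) = 5
s(1) = 4 × 5 = 20
s(2) = 4 × 20 = 80
s(3) = 4 × 80 = 320
s(4) = 4 × 320 = 1280

1280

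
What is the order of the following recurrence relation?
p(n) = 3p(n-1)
The order is the largest lag k for which p(n-k) appears. Here the deepest term is p(n-1), so the order is 1.

Order 1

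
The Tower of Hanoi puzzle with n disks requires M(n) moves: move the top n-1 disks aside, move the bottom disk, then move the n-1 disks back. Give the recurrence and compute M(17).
Moving n disks = move the top n-1 disks aside (M(n-1) moves) + move the largest disk (1 move) + move the n-1 disks back on top (M(n-1) moves), so M(n) = 2M(n-1) + 1, with M(1) = 1 (a single disk takes one move).
First terms: 1, 3, 7, 15, 31, 63, … — each is one less than a power of 2. Indeed M(n) + 1 = 2(M(n-1) + 1) with M(1) + 1 = 2, so M(n) + 1 = 2ⁿ and M(n) = 2ⁿ - 1.
Hence M(17) = 2^17 - 1 = 131072 - 1 = 131071.

M(n) = 2M(n-1) + 1, M(1) = 1; M(17) = 131071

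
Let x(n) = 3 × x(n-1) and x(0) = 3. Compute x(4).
Computing step by step:
x(0) = 3
x(1) = 3 × 3 = 9
x(2) = 3 × 9 = 27
x(3) = 3 × 27 = 81
x(4) = 3 × 81 = 243

243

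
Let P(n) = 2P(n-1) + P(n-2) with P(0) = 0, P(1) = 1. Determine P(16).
Computing the sequence terms:
0, 1, 2, 5, 12, 29, 70, 169, 408, 985, 2378, 5741, 13860, 33461, 80782, 195025, 470832

470832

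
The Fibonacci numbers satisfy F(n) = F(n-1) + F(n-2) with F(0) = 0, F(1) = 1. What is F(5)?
Computing the sequence terms:
0, 1, 1, 2, 3, 5

5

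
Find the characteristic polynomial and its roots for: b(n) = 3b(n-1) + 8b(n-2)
Substitute b(n) = rⁿ and divide through by rⁿ⁻²: r² - 3r - 8 = 0
Discriminant: 3² + 4·8 = 41, not a perfect square, so by the quadratic formula r = (3 ± √41)/2.
General solution: b(n) = A·r₁ⁿ + B·r₂ⁿ where r₁,r₂ = (3 ± √41)/2

Characteristic: r² - 3r - 8 = 0, Roots: r = (3 ± √41)/2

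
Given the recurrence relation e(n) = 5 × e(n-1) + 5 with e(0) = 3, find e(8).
Computing step by step:
e(0) = 3
e(1) = 5 × 3 + 5 = 20
e(2) = 5 × 20 + 5 = 105
e(3) = 5 × 105 + 5 = 530
e(4) = 5 × 530 + 5 = 2655
e(5) = 5 × 2655 + 5 = 13280
e(6) = 5 × 13280 + 5 = 66405
e(7) = 5 × 66405 + 5 = 332030
e(8) = 5 × 332030 + 5 = 1660155

1660155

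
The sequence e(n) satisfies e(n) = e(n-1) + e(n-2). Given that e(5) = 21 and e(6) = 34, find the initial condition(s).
Work backwards using e(k) = e(k+2) - e(k+1):
e(4) = e(6) - e(5) = 34 - 21 = 13
e(3) = e(5) - e(4) = 21 - 13 = 8
e(2) = e(4) - e(3) = 13 - 8 = 5
e(1) = e(3) - e(2) = 8 - 5 = 3
e(0) = e(2) - e(1) = 5 - 3 = 2

e(0) = 2, e(1) = 3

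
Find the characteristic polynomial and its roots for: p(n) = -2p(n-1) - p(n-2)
Substitute p(n) = rⁿ and divide through by rⁿ⁻²: r² + 2r + 1 = 0
Factor: (r + 1)² = 0, so r = -1 (double root).
General solution: p(n) = (A + Bn)·(-1)ⁿ

Characteristic: r² + 2r + 1 = 0, Roots: r = -1 (double root)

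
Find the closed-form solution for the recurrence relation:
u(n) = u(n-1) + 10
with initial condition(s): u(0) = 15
Recurrence: u(n) = u(n-1) + 10, initial: u(0) = 15.
Each step adds 10, so u(n) = u(0) + 10n = 10n + 15.

u(n) = 10n + 15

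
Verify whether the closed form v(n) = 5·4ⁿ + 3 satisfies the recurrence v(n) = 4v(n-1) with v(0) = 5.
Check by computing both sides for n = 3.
From the recurrence with v(0) = 5:
  v(0) = 5, v(1) = 20, v(2) = 80, v(3) = 320
  so the recurrence gives v(3) = 320.
From the proposed closed form v(n) = 5·4ⁿ + 3:
  v(3) = 323.
The recurrence gives 320 but the closed form gives 323, so the closed form does not satisfy the recurrence.

No, the closed form is incorrect.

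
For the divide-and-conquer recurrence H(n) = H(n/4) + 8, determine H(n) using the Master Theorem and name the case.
Master Theorem template: H(n) = a·H(n/b) + f(n).
Here: a=1, b=4, f(n)=8
Compute log_b(a) = log_4(1) = 0.
f(n) = 8 = Θ(1). Case 2: H(n) = Θ(log n).

Case 2: H(n) = Θ(log n)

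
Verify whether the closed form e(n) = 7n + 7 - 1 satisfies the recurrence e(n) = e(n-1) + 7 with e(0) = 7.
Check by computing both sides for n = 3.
From the recurrence with e(0) = 7:
  e(0) = 7, e(1) = 14, e(2) = 21, e(3) = 28
  so the recurrence gives e(3) = 28.
From the proposed closed form e(n) = 7n + 7 - 1:
  e(3) = 27.
The recurrence gives 28 but the closed form gives 27, so the closed form does not satisfy the recurrence.

No, the closed form is incorrect.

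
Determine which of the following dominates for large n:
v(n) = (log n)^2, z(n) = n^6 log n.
Comparing growth rates:
Growth-rate hierarchy: log n ≺ any polynomial ≺ any exponential cⁿ (c>1) ≺ n! ≺ nⁿ.
polynomial degree 6 (with log factor) dominates polylogarithmic (log n)^2 asymptotically.

z(n) grows faster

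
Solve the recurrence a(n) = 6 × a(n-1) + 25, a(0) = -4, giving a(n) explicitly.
Recurrence: a(n) = 6 × a(n-1) + 25, initial: a(0) = -4.
Try a(n) = A·6ⁿ + C. Substituting: A·6ⁿ + C = 6(A·6ⁿ⁻¹ + C) + 25 = A·6ⁿ + 6C + 25, so C = 6C + 25, giving C = -5. Then a(0) = A - 5 = -4 gives A = 1.

a(n) = 6ⁿ - 5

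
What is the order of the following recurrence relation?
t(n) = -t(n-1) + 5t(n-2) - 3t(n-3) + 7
The order is the largest lag k for which t(n-k) appears. Here the deepest term is t(n-3) (the 7 term is non-homogeneous and does not affect the order), so the order is 3.

Order 3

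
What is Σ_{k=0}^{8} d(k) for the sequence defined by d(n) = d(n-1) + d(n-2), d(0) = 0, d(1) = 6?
Computing the sequence terms: 0, 6, 6, 12, 18, 30, 48, 78, 126
Adding these values together:

324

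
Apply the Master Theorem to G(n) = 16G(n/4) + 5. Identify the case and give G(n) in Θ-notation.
Master Theorem template: G(n) = a·G(n/b) + f(n).
Here: a=16, b=4, f(n)=5
Compute log_b(a) = log_4(16) = 2.
f(n) = 5 = O(n^(2-ε)) with ε = 2. Case 1: G(n) = Θ(n^log_b(a)) = Θ(n^2).

Case 1: G(n) = Θ(n^2)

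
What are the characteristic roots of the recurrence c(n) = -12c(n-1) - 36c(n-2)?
Substitute c(n) = rⁿ and divide through by rⁿ⁻²: r² + 12r + 36 = 0
Factor: (r + 6)² = 0, so r = -6 (double root).
General solution: c(n) = (A + Bn)·(-6)ⁿ

Characteristic: r² + 12r + 36 = 0, Roots: r = -6 (double root)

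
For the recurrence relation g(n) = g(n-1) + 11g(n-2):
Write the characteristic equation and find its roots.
Substitute g(n) = rⁿ and divide through by rⁿ⁻²: r² - r - 11 = 0
Discriminant: 1² + 4·11 = 45, not a perfect square, so by the quadratic formula r = (1 ± √45)/2.
General solution: g(n) = A·r₁ⁿ + B·r₂ⁿ where r₁,r₂ = (1 ± √45)/2

Characteristic: r² - r - 11 = 0, Roots: r = (1 ± √45)/2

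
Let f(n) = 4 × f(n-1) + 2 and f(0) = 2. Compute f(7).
Computing step by step:
f(0) = 2
f(1) = 4 × 2 + 2 = 10
f(2) = 4 × 10 + 2 = 42
f(3) = 4 × 42 + 2 = 170
f(4) = 4 × 170 + 2 = 682
f(5) = 4 × 682 + 2 = 2730
f(6) = 4 × 2730 + 2 = 10922
f(7) = 4 × 10922 + 2 = 43690

43690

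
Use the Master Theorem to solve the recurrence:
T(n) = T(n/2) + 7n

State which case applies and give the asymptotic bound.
Master Theorem template: T(n) = a·T(n/b) + f(n).
Here: a=1, b=2, f(n)=7n
Compute log_b(a) = log_2(1) = 0.
f(n) = 7n = Ω(n^(0+ε)) with ε = 1, and the regularity condition holds (a·f(n/b) = (a/b^1)·f(n) with a/b^1 = 2^-1 < 1). Case 3: T(n) = Θ(f(n)) = Θ(n).

Case 3: T(n) = Θ(n)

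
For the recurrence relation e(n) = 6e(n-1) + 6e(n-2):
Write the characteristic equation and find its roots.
Substitute e(n) = rⁿ and divide through by rⁿ⁻²: r² - 6r - 6 = 0
Discriminant: 6² + 4·6 = 60, not a perfect square, so by the quadratic formula r = (6 ± √60)/2.
General solution: e(n) = A·r₁ⁿ + B·r₂ⁿ where r₁,r₂ = (6 ± √60)/2

Characteristic: r² - 6r - 6 = 0, Roots: r = (6 ± √60)/2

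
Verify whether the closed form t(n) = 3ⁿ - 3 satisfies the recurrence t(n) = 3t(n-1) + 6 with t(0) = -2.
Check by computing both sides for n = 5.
From the recurrence with t(0) = -2:
  t(0) = -2, t(1) = 0, t(2) = 6, t(3) = 24, t(4) = 78, t(5) = 240
  so the recurrence gives t(5) = 240.
From the proposed closed form t(n) = 3ⁿ - 3:
  t(5) = 240.
Both sides give 240 at n = 5, and the initial condition(s) match, so the closed form is consistent.

Yes, the closed form is correct.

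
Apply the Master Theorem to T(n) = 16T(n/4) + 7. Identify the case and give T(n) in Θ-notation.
Master Theorem template: T(n) = a·T(n/b) + f(n).
Here: a=16, b=4, f(n)=7
Compute log_b(a) = log_4(16) = 2.
f(n) = 7 = O(n^(2-ε)) with ε = 2. Case 1: T(n) = Θ(n^log_b(a)) = Θ(n^2).

Case 1: T(n) = Θ(n^2)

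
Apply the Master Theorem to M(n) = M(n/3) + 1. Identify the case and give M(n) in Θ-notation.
Master Theorem template: M(n) = a·M(n/b) + f(n).
Here: a=1, b=3, f(n)=1
Compute log_b(a) = log_3(1) = 0.
f(n) = 1 = Θ(1). Case 2: M(n) = Θ(log n).

Case 2: M(n) = Θ(log n)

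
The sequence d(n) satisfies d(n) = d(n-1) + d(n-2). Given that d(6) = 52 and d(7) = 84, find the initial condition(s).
Work backwards using d(k) = d(k+2) - d(k+1):
d(5) = d(7) - d(6) = 84 - 52 = 32
d(4) = d(6) - d(5) = 52 - 32 = 20
d(3) = d(5) - d(4) = 32 - 20 = 12
d(2) = d(4) - d(3) = 20 - 12 = 8
d(1) = d(3) - d(2) = 12 - 8 = 4
d(0) = d(2) - d(1) = 8 - 4 = 4

d(0) = 4, d(1) = 4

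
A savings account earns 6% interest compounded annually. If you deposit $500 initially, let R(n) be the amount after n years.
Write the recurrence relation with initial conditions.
Each year the balance grows by 6%, i.e. is multiplied by 1 + 6/100 = 1.06, so R(n) = 1.06 × R(n-1). The initial deposit gives R(0) = 500.
Unrolling gives the closed form R(n) = 500 × (1.06)ⁿ.

R(n) = 1.06 × R(n-1), R(0) = 500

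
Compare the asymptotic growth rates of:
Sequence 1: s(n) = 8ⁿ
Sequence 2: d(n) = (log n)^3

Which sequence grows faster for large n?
Comparing growth rates:
Growth-rate hierarchy: log n ≺ any polynomial ≺ any exponential cⁿ (c>1) ≺ n! ≺ nⁿ.
exponential base 8 dominates polylogarithmic (log n)^3 asymptotically.

s(n) grows faster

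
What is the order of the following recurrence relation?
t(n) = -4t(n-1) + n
The order is the largest lag k for which t(n-k) appears. Here the deepest term is t(n-1) (the n term is non-homogeneous and does not affect the order), so the order is 1.

Order 1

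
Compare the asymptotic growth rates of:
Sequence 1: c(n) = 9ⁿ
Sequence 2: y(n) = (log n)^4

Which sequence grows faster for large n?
Comparing growth rates:
Growth-rate hierarchy: log n ≺ any polynomial ≺ any exponential cⁿ (c>1) ≺ n! ≺ nⁿ.
exponential base 9 dominates polylogarithmic (log n)^4 asymptotically.

c(n) grows faster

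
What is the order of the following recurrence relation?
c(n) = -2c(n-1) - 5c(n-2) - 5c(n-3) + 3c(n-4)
The order is the largest lag k for which c(n-k) appears. Here the deepest term is c(n-4), so the order is 4.

Order 4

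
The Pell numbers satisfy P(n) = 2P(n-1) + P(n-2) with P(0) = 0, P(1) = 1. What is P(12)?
Computing the sequence terms:
0, 1, 2, 5, 12, 29, 70, 169, 408, 985, 2378, 5741, 13860

13860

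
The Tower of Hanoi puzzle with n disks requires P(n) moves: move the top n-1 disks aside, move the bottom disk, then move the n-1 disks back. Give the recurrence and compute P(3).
Moving n disks = move the top n-1 disks aside (P(n-1) moves) + move the largest disk (1 move) + move the n-1 disks back on top (P(n-1) moves), so P(n) = 2P(n-1) + 1, with P(1) = 1 (a single disk takes one move).
First terms: 1, 3, 7, … — each is one less than a power of 2. Indeed P(n) + 1 = 2(P(n-1) + 1) with P(1) + 1 = 2, so P(n) + 1 = 2ⁿ and P(n) = 2ⁿ - 1.
Hence P(3) = 2^3 - 1 = 8 - 1 = 7.

P(n) = 2P(n-1) + 1, P(1) = 1; P(3) = 7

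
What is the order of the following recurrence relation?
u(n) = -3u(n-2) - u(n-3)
The order is the largest lag k for which u(n-k) appears. Here the deepest term is u(n-3), so the order is 3.

Order 3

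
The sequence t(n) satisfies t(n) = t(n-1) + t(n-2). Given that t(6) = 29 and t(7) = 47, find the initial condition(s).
Work backwards using t(k) = t(k+2) - t(k+1):
t(5) = t(7) - t(6) = 47 - 29 = 18
t(4) = t(6) - t(5) = 29 - 18 = 11
t(3) = t(5) - t(4) = 18 - 11 = 7
t(2) = t(4) - t(3) = 11 - 7 = 4
t(1) = t(3) - t(2) = 7 - 4 = 3
t(0) = t(2) - t(1) = 4 - 3 = 1

t(0) = 1, t(1) = 3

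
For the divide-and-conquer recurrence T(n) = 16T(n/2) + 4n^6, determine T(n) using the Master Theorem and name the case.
Master Theorem template: T(n) = a·T(n/b) + f(n).
Here: a=16, b=2, f(n)=4n^6
Compute log_b(a) = log_2(16) = 4.
f(n) = 4n^6 = Ω(n^(4+ε)) with ε = 2, and the regularity condition holds (a·f(n/b) = (a/b^6)·f(n) with a/b^6 = 2^-2 < 1). Case 3: T(n) = Θ(f(n)) = Θ(n^6).

Case 3: T(n) = Θ(n^6)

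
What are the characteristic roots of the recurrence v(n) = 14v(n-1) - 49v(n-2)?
Substitute v(n) = rⁿ and divide through by rⁿ⁻²: r² - 14r + 49 = 0
Factor: (r - 7)² = 0, so r = 7 (double root).
General solution: v(n) = (A + Bn)·7ⁿ

Characteristic: r² - 14r + 49 = 0, Roots: r = 7 (double root)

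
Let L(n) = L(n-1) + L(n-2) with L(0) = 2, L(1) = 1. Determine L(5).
Computing the sequence terms:
2, 1, 3, 4, 7, 11

11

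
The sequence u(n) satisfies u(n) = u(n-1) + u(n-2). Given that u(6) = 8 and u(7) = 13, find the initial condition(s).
Work backwards using u(k) = u(k+2) - u(k+1):
u(5) = u(7) - u(6) = 13 - 8 = 5
u(4) = u(6) - u(5) = 8 - 5 = 3
u(3) = u(5) - u(4) = 5 - 3 = 2
u(2) = u(4) - u(3) = 3 - 2 = 1
u(1) = u(3) - u(2) = 2 - 1 = 1
u(0) = u(2) - u(1) = 1 - 1 = 0

u(0) = 0, u(1) = 1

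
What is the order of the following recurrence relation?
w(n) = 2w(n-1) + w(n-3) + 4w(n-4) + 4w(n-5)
The order is the largest lag k for which w(n-k) appears. Here the deepest term is w(n-5), so the order is 5.

Order 5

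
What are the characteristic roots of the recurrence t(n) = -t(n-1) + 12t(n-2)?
Substitute t(n) = rⁿ and divide through by rⁿ⁻²: r² + r - 12 = 0
Factor: (r + 4)(r - 3) = 0, so r = -4, 3.
General solution: t(n) = A·(-4)ⁿ + B·3ⁿ

Characteristic: r² + r - 12 = 0, Roots: r = -4, 3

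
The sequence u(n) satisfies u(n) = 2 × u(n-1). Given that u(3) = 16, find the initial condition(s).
In general u(n) = 2ⁿ · u(0). At n = 3: u(0) = u(3) / 2^3 = 16 / 8 = 2.

u(0) = 2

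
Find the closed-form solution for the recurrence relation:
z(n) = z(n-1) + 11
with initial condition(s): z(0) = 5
Recurrence: z(n) = z(n-1) + 11, initial: z(0) = 5.
Each step adds 11, so z(n) = z(0) + 11n = 11n + 5.

z(n) = 11n + 5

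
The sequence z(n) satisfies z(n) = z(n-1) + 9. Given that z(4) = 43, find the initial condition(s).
z(4) = z(0) + 4·9, so z(0) = 43 - 36 = 7.

z(0) = 7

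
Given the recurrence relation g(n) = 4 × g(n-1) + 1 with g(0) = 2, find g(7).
Computing step by step:
g(0) = 2
g(1) = 4 × 2 + 1 = 9
g(2) = 4 × 9 + 1 = 37
g(3) = 4 × 37 + 1 = 149
g(4) = 4 × 149 + 1 = 597
g(5) = 4 × 597 + 1 = 2389
g(6) = 4 × 2389 + 1 = 9557
g(7) = 4 × 9557 + 1 = 38229

38229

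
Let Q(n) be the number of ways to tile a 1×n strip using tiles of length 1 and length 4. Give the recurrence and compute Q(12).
Condition on the last tile: it has length 1 (leaving a 1×(n-1) strip) or length 4 (leaving a 1×(n-4) strip), so Q(n) = Q(n-1) + Q(n-4) (order-4 linear recurrence).
For 0 ≤ i < 4 only unit tiles fit, so Q(i) = 1.
Iterating the recurrence: Q(4) = 2, Q(5) = 3, Q(6) = 4, Q(7) = 5, Q(8) = 7, Q(9) = 10, Q(10) = 14, Q(11) = 19, Q(12) = 26.

Q(n) = Q(n-1) + Q(n-4), with Q(i) = 1 for 0 ≤ i < 4; Q(12) = 26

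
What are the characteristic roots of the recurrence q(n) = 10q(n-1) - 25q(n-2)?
Substitute q(n) = rⁿ and divide through by rⁿ⁻²: r² - 10r + 25 = 0
Factor: (r - 5)² = 0, so r = 5 (double root).
General solution: q(n) = (A + Bn)·5ⁿ

Characteristic: r² - 10r + 25 = 0, Roots: r = 5 (double root)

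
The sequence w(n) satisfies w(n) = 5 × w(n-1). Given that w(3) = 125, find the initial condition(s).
In general w(n) = 5ⁿ · w(0). At n = 3: w(0) = w(3) / 5^3 = 125 / 125 = 1.

w(0) = 1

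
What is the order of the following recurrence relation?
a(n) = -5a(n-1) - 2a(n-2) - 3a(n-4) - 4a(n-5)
The order is the largest lag k for which a(n-k) appears. Here the deepest term is a(n-5), so the order is 5.

Order 5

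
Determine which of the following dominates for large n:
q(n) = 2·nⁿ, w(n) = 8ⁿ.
Comparing growth rates:
Growth-rate hierarchy: log n ≺ any polynomial ≺ any exponential cⁿ (c>1) ≺ n! ≺ nⁿ.
super-exponential nⁿ dominates exponential base 8 asymptotically.

q(n) grows faster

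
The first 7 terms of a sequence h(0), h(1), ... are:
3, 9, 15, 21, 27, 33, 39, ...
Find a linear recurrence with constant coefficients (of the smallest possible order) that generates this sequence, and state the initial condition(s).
Look for the lowest-order linear relation among consecutive terms.
Observation: consecutive differences are constant (= 6).
Check at n=2: 1·9 + 6 = 15. ✓

h(n) = h(n-1) + 6, h(0) = 3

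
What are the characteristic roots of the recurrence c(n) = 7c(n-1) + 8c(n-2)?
Substitute c(n) = rⁿ and divide through by rⁿ⁻²: r² - 7r - 8 = 0
Factor: (r + 1)(r - 8) = 0, so r = -1, 8.
General solution: c(n) = A·(-1)ⁿ + B·8ⁿ

Characteristic: r² - 7r - 8 = 0, Roots: r = -1, 8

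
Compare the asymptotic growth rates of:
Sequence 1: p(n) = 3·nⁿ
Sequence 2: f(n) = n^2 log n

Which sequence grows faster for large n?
Comparing growth rates:
Growth-rate hierarchy: log n ≺ any polynomial ≺ any exponential cⁿ (c>1) ≺ n! ≺ nⁿ.
super-exponential nⁿ dominates polynomial degree 2 (with log factor) asymptotically.

p(n) grows faster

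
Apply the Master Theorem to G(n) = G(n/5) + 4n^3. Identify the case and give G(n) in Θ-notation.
Master Theorem template: G(n) = a·G(n/b) + f(n).
Here: a=1, b=5, f(n)=4n^3
Compute log_b(a) = log_5(1) = 0.
f(n) = 4n^3 = Ω(n^(0+ε)) with ε = 3, and the regularity condition holds (a·f(n/b) = (a/b^3)·f(n) with a/b^3 = 5^-3 < 1). Case 3: G(n) = Θ(f(n)) = Θ(n^3).

Case 3: G(n) = Θ(n^3)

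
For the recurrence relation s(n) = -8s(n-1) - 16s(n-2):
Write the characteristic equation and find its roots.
Substitute s(n) = rⁿ and divide through by rⁿ⁻²: r² + 8r + 16 = 0
Factor: (r + 4)² = 0, so r = -4 (double root).
General solution: s(n) = (A + Bn)·(-4)ⁿ

Characteristic: r² + 8r + 16 = 0, Roots: r = -4 (double root)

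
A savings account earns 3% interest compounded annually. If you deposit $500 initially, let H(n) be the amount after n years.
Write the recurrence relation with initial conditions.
Each year the balance grows by 3%, i.e. is multiplied by 1 + 3/100 = 1.03, so H(n) = 1.03 × H(n-1). The initial deposit gives H(0) = 500.
Unrolling gives the closed form H(n) = 500 × (1.03)ⁿ.

H(n) = 1.03 × H(n-1), H(0) = 500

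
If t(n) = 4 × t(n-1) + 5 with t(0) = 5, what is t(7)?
Computing step by step:
t(0) = 5
t(1) = 4 × 5 + 5 = 25
t(2) = 4 × 25 + 5 = 105
t(3) = 4 × 105 + 5 = 425
t(4) = 4 × 425 + 5 = 1705
t(5) = 4 × 1705 + 5 = 6825
t(6) = 4 × 6825 + 5 = 27305
t(7) = 4 × 27305 + 5 = 109225

109225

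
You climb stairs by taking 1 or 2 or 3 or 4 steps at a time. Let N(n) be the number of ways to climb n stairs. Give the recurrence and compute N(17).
Condition on the size of the last step (1 to 4): before it there were n-1, …, n-4 stairs climbed, and these cases are disjoint, so N(n) = N(n-1) + N(n-2) + N(n-3) + N(n-4) (order-4 linear recurrence).
Initial conditions by direct count (compositions of i into parts ≤ 4): N(1) = 1; N(2) = 2; N(3) = 4; N(4) = 8.
Iterating the recurrence: N(5) = 15, N(6) = 29, N(7) = 56, N(8) = 108, N(9) = 208, N(10) = 401, N(11) = 773, N(12) = 1490, N(13) = 2872, N(14) = 5536, N(15) = 10671, N(16) = 20569, N(17) = 39648.

N(n) = N(n-1) + N(n-2) + N(n-3) + N(n-4), N(1) = 1, N(2) = 2, N(3) = 4, N(4) = 8; N(17) = 39648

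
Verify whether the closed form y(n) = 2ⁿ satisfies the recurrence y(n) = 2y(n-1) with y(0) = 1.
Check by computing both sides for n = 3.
From the recurrence with y(0) = 1:
  y(0) = 1, y(1) = 2, y(2) = 4, y(3) = 8
  so the recurrence gives y(3) = 8.
From the proposed closed form y(n) = 2ⁿ:
  y(3) = 8.
Both sides give 8 at n = 3, and the initial condition(s) match, so the closed form is consistent.

Yes, the closed form is correct.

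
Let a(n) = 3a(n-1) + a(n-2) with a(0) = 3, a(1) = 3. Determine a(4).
Computing the sequence terms:
3, 3, 12, 39, 129

129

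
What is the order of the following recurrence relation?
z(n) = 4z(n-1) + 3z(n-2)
The order is the largest lag k for which z(n-k) appears. Here the deepest term is z(n-2), so the order is 2.

Order 2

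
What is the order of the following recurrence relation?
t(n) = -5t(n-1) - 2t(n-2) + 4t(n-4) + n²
The order is the largest lag k for which t(n-k) appears. Here the deepest term is t(n-4) (the n² term is non-homogeneous and does not affect the order), so the order is 4.

Order 4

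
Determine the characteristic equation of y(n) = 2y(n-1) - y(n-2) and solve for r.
Substitute y(n) = rⁿ and divide through by rⁿ⁻²: r² - 2r + 1 = 0
Factor: (r - 1)² = 0, so r = 1 (double root).
General solution: y(n) = (A + Bn)·1ⁿ

Characteristic: r² - 2r + 1 = 0, Roots: r = 1 (double root)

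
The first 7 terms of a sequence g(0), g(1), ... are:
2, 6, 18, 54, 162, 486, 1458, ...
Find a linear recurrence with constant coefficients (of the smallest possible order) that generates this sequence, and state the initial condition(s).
Look for the lowest-order linear relation among consecutive terms.
Observation: each term is 3× the previous.
Check at n=2: 3·6 = 18. ✓

g(n) = 3 × g(n-1), g(0) = 2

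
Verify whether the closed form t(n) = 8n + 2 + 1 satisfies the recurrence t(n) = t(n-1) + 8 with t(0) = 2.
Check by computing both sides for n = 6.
From the recurrence with t(0) = 2:
  t(0) = 2, t(1) = 10, t(2) = 18, t(3) = 26, t(4) = 34, t(5) = 42, t(6) = 50
  so the recurrence gives t(6) = 50.
From the proposed closed form t(n) = 8n + 2 + 1:
  t(6) = 51.
The recurrence gives 50 but the closed form gives 51, so the closed form does not satisfy the recurrence.

No, the closed form is incorrect.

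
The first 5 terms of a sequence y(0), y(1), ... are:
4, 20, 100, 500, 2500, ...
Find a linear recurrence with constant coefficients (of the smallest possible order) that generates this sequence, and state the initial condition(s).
Look for the lowest-order linear relation among consecutive terms.
Observation: each term is 5× the previous.
Check at n=2: 5·20 = 100. ✓

y(n) = 5 × y(n-1), y(0) = 4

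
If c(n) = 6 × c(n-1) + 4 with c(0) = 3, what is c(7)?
Computing step by step:
c(0) = 3
c(1) = 6 × 3 + 4 = 22
c(2) = 6 × 22 + 4 = 136
c(3) = 6 × 136 + 4 = 820
c(4) = 6 × 820 + 4 = 4924
c(5) = 6 × 4924 + 4 = 29548
c(6) = 6 × 29548 + 4 = 177292
c(7) = 6 × 177292 + 4 = 1063756

1063756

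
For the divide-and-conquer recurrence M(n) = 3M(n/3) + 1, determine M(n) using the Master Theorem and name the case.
Master Theorem template: M(n) = a·M(n/b) + f(n).
Here: a=3, b=3, f(n)=1
Compute log_b(a) = log_3(3) = 1.
f(n) = 1 = O(n^(1-ε)) with ε = 1. Case 1: M(n) = Θ(n^log_b(a)) = Θ(n).

Case 1: M(n) = Θ(n)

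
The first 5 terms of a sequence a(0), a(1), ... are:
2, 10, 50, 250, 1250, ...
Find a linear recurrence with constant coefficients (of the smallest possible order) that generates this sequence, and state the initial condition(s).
Look for the lowest-order linear relation among consecutive terms.
Observation: each term is 5× the previous.
Check at n=2: 5·10 = 50. ✓

a(n) = 5 × a(n-1), a(0) = 2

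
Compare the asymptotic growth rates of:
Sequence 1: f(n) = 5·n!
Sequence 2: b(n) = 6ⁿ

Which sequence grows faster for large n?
Comparing growth rates:
Growth-rate hierarchy: log n ≺ any polynomial ≺ any exponential cⁿ (c>1) ≺ n! ≺ nⁿ.
factorial dominates exponential base 6 asymptotically.

f(n) grows faster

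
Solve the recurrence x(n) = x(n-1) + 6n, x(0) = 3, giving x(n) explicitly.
Recurrence: x(n) = x(n-1) + 6n, initial: x(0) = 3.
Telescoping: x(n) = x(0) + 6·Σᵢ₌₁ⁿ i = 3 + 6·n(n+1)/2.

x(n) = 6·n(n+1)/2 + 3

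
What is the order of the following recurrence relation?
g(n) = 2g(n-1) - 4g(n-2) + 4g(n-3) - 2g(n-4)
The order is the largest lag k for which g(n-k) appears. Here the deepest term is g(n-4), so the order is 4.

Order 4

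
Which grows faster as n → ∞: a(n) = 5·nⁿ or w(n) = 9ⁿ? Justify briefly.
Comparing growth rates:
Growth-rate hierarchy: log n ≺ any polynomial ≺ any exponential cⁿ (c>1) ≺ n! ≺ nⁿ.
super-exponential nⁿ dominates exponential base 9 asymptotically.

a(n) grows faster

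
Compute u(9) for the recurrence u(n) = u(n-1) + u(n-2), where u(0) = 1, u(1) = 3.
Computing the sequence terms:
1, 3, 4, 7, 11, 18, 29, 47, 76, 123

123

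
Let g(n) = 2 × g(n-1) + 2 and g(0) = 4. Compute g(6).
Computing step by step:
g(0) = 4
g(1) = 2 × 4 + 2 = 10
g(2) = 2 × 10 + 2 = 22
g(3) = 2 × 22 + 2 = 46
g(4) = 2 × 46 + 2 = 94
g(5) = 2 × 94 + 2 = 190
g(6) = 2 × 190 + 2 = 382

382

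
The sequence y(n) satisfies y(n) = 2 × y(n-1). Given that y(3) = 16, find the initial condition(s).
In general y(n) = 2ⁿ · y(0). At n = 3: y(0) = y(3) / 2^3 = 16 / 8 = 2.

y(0) = 2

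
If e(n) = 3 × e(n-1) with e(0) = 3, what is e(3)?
Computing step by step:
e(0) = 3
e(1) = 3 × 3 = 9
e(2) = 3 × 9 = 27
e(3) = 3 × 27 = 81

81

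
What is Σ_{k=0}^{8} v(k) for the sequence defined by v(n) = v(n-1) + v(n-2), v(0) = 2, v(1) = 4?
Computing the sequence terms: 2, 4, 6, 10, 16, 26, 42, 68, 110
Adding these values together:

284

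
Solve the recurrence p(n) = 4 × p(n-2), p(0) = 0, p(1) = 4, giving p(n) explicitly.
Recurrence: p(n) = 4 × p(n-2), initial: p(0) = 0, p(1) = 4.
Characteristic equation: r² - 4 = 0, which factors as (r - 2)(r + 2) = 0, so r = 2, -2. General solution p(n) = A·2ⁿ + B·(-2)ⁿ. From p(0) = 0: A + B = 0. From p(1) = 4: 2A - 2B = 4. Solving gives A = 1, B = -1.

p(n) = 2ⁿ - (-2)ⁿ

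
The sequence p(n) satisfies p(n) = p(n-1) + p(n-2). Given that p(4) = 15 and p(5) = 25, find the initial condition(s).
Work backwards using p(k) = p(k+2) - p(k+1):
p(3) = p(5) - p(4) = 25 - 15 = 10
p(2) = p(4) - p(3) = 15 - 10 = 5
p(1) = p(3) - p(2) = 10 - 5 = 5
p(0) = p(2) - p(1) = 5 - 5 = 0

p(0) = 0, p(1) = 5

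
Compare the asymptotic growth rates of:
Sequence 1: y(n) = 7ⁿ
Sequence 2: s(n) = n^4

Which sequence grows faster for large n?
Comparing growth rates:
Growth-rate hierarchy: log n ≺ any polynomial ≺ any exponential cⁿ (c>1) ≺ n! ≺ nⁿ.
exponential base 7 dominates polynomial degree 4 asymptotically.

y(n) grows faster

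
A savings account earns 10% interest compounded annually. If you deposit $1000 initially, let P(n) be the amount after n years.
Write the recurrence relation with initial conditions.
Each year the balance grows by 10%, i.e. is multiplied by 1 + 10/100 = 1.1, so P(n) = 1.1 × P(n-1). The initial deposit gives P(0) = 1000.
Unrolling gives the closed form P(n) = 1000 × (1.1)ⁿ.

P(n) = 1.1 × P(n-1), P(0) = 1000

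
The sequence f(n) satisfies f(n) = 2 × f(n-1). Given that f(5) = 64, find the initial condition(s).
In general f(n) = 2ⁿ · f(0). At n = 5: f(0) = f(5) / 2^5 = 64 / 32 = 2.

f(0) = 2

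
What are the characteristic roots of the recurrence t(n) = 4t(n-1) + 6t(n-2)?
Substitute t(n) = rⁿ and divide through by rⁿ⁻²: r² - 4r - 6 = 0
Discriminant: 4² + 4·6 = 40, not a perfect square, so by the quadratic formula r = (4 ± √40)/2.
General solution: t(n) = A·r₁ⁿ + B·r₂ⁿ where r₁,r₂ = (4 ± √40)/2

Characteristic: r² - 4r - 6 = 0, Roots: r = (4 ± √40)/2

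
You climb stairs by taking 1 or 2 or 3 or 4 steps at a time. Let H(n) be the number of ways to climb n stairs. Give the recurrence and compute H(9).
Condition on the size of the last step (1 to 4): before it there were n-1, …, n-4 stairs climbed, and these cases are disjoint, so H(n) = H(n-1) + H(n-2) + H(n-3) + H(n-4) (order-4 linear recurrence).
Initial conditions by direct count (compositions of i into parts ≤ 4): H(1) = 1; H(2) = 2; H(3) = 4; H(4) = 8.
Iterating the recurrence: H(5) = 15, H(6) = 29, H(7) = 56, H(8) = 108, H(9) = 208.

H(n) = H(n-1) + H(n-2) + H(n-3) + H(n-4), H(1) = 1, H(2) = 2, H(3) = 4, H(4) = 8; H(9) = 208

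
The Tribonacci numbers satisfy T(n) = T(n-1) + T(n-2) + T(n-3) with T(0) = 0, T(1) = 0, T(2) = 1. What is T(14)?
Computing the sequence terms:
0, 0, 1, 1, 2, 4, 7, 13, 24, 44, 81, 149, 274, 504, 927

927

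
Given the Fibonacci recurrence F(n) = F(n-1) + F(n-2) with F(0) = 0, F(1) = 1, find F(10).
Computing the sequence terms:
0, 1, 1, 2, 3, 5, 8, 13, 21, 34, 55

55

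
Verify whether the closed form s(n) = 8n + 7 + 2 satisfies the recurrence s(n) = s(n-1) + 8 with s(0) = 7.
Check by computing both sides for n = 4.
From the recurrence with s(0) = 7:
  s(0) = 7, s(1) = 15, s(2) = 23, s(3) = 31, s(4) = 39
  so the recurrence gives s(4) = 39.
From the proposed closed form s(n) = 8n + 7 + 2:
  s(4) = 41.
The recurrence gives 39 but the closed form gives 41, so the closed form does not satisfy the recurrence.

No, the closed form is incorrect.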